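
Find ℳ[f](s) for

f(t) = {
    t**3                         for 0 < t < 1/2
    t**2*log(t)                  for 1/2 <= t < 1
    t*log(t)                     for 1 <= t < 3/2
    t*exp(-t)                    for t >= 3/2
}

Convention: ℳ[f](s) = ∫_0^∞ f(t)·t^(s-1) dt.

invert the shared t-power to get t**2 on [0, 1/2); t*log(t) on [1/2, 1); log(t) on [1, 3/2); …
split f at 1/2, 1, 3/2: ℳ[f](s) collects 4 kernel integrals
[0, 1/2) adds the kernel integral of t**3
the [1/2, 1) slice contributes ∫ t**2*log(t)·t^(s-1) dt
∫ over [1, 3/2) of t*log(t)·t^(s-1) joins the sum
between 3/2 and ∞ the integrand is t*exp(-t)·t^(s-1)

(8*2**s*(s + 1)**2*(s + 3)*(2*s + (s + 1)**2 + 3)*uppergamma(s + 1, 3/2) - 8*2**s*(s + 1)**2*(s + 3) + 8*2**s*(s + 3)*(2*s + (s + 1)**2 + 3) + 3**s*(s + 1)*(s + 3)*(-12*log(2) + 12*log(3))*(2*s + (s + 1)**2 + 3) - 12*3**s*(s + 3)*(2*s + (s + 1)**2 + 3) + (s + 1)**3*(s + 3)*log(4) + (s + 1)**2*(s + 3)*log(4) + 2*(s + 1)**2*(s + 3) + (s + 1)**2*(2*s + (s + 1)**2 + 3))/(8*2**s*(s + 1)**2*(s + 3)*(2*s + (s + 1)**2 + 3))
  Re(s) > -3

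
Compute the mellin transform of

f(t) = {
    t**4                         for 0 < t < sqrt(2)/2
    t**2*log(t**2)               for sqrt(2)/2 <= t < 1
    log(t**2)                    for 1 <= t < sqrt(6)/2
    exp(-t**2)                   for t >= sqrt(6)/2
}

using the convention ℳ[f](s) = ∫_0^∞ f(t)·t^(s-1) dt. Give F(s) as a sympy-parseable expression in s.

(sqrt(2)/2)**s*(2*2**(s/2)*s**2*(s + 4)*(s**2 + 4*s + 4)*uppergamma(s/2, 3/2) - 8*2**(s/2)*s**2*(s + 4) + 8*2**(s/2)*(s + 4)*(s**2 + 4*s + 4) + 3**(s/2)*s*(s + 4)*(-4*log(2) + 4*log(3))*(s**2 + 4*s + 4) - 8*3**(s/2)*(s + 4)*(s**2 + 4*s + 4) + s**3*(s + 4)*log(4) + 4*s**2*(s + 4)*log(2) + 4*s**2*(s + 4) + s**2*(s**2 + 4*s + 4))/(4*s**2*(s + 4)*(s**2 + 4*s + 4))
  Re(s) > -4

back out the power substitution: t**2 on [0, 1/2); t*log(t) on [1/2, 1); log(t) on [1, 3/2); …
split f at sqrt(2)/2, 1, sqrt(6)/2: ℳ[f](s) collects 4 kernel integrals
∫ over [0, sqrt(2)/2) of t**4·t^(s-1) joins the sum
between sqrt(2)/2 and 1 the integrand is t**2*log(t**2)·t^(s-1)
on [1, sqrt(6)/2) integrate f = log(t**2) against the kernel
piece [sqrt(6)/2, ∞): integrate exp(-t**2) against the kernel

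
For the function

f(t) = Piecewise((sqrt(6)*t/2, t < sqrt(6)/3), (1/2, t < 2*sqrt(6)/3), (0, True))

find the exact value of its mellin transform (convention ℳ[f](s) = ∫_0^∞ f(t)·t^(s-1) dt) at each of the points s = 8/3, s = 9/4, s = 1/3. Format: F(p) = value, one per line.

F(8/3) = 3**(2/3)*(5*2**(1/3) + 88)/264
F(9/4) = 20*4374**(1/8)/1053 + 16*2**(3/8)*3**(7/8)/81
F(1/3) = 3**(5/6)*(-2**(1/6) + 2*sqrt(2))/4

back out the power substitution: sqrt(6)*sqrt(t)/2 on [0, 2/3); 1/2 on [2/3, 8/3)
reversing the common scale on t: sqrt(t) on [0, 1); 1/2 on [1, 4)
back out the power substitution: t on [0, 1); 1/2 on [1, 2)
slice at sqrt(6)/3, transform all 2 pieces, and sum them
on [0, sqrt(6)/3) integrate f = sqrt(6)*t/2 against the kernel
∫ 1/2·t^(s-1) over [sqrt(6)/3, 2*sqrt(6)/3)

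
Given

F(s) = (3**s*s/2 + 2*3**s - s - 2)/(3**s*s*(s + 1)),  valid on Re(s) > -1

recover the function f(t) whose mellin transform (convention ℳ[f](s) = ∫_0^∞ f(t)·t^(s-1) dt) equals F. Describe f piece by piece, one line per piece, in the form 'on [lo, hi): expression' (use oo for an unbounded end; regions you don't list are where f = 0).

remove the common scale on t first: t on [0, 1/2); 2 - t on [1/2, 3/2)
linearity at 1/3 turns ℳ[f](s) into 2 summed integrals
over [0, 1/3), the kernel integral of 3*t/2 enters the sum
on [1/3, 1) integrate f = (2 - 3*t/2) against the kernel

on [0, 1/3): 3*t/2
on [1/3, 1): 2 - 3*t/2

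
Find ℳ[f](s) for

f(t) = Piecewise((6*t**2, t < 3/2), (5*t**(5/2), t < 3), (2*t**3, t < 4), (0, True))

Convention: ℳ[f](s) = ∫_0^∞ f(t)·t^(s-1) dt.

decompose at 3/2, 3; ℳ[f](s) sums the 3 pieces' integrals
over [0, 3/2), the kernel integral of 6*t**2 enters the sum
∫ over [3/2, 3) of 5*t**(5/2)·t^(s-1) joins the sum
∫ over [3, 4) of 2*t**3·t^(s-1) joins the sum

2*(5*3**(s + 5/2)*(s + 2)*(s + 3) - 3**(s + 3)*(s + 2)*(2*s + 5) + 3*(3/2)**(s + 2)*(s + 3)*(2*s + 5) - 5*(3/2)**(s + 5/2)*(s + 2)*(s + 3) + 4**(s + 3)*(s + 2)*(2*s + 5))/((s + 2)*(s + 3)*(2*s + 5))
  Re(s) > -2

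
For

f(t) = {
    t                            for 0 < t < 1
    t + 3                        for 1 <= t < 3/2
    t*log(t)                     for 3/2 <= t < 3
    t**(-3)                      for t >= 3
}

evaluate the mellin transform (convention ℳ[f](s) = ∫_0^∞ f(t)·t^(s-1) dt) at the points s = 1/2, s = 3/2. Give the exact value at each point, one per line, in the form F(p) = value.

integrate the 4 segments split at 1, 3/2, 3, then add the results
the [0, 1) slice contributes ∫ t·t^(s-1) dt
between 1 and 3/2 the integrand is (t + 3)·t^(s-1)
segment 3/2 to 3 holds t*log(t); add its integral
∫ over [3, ∞) of t**(-3)·t^(s-1) joins the sum

F(1/2) = -6 - 178*sqrt(3)/135 + log(2**(sqrt(6)/2)*3**(-sqrt(6)/2 + 2*sqrt(3))) + 23*sqrt(6)/6
F(3/2) = -922*sqrt(3)/675 - 2 + 213*sqrt(6)/100 + log(2**(9*sqrt(6)/20)*3**(-9*sqrt(6)/20 + 18*sqrt(3)/5))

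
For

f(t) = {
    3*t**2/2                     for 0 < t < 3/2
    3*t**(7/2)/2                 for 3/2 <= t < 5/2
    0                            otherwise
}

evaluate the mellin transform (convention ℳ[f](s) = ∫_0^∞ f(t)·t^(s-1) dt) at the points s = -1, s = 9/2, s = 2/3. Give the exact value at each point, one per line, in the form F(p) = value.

linearity at 3/2 turns ℳ[f](s) into 2 summed integrals
piece [0, 3/2): integrate 3*t**2/2 against the kernel
∫ 3*t**(7/2)/2·t^(s-1) over [3/2, 5/2)

F(-1) = -27*sqrt(6)/40 + 9/4 + 15*sqrt(10)/8
F(9/2) = 2187*sqrt(6)/1664 + 18003/64
F(2/3) = -729*2**(5/6)*3**(1/6)/800 + 81*2**(1/3)*3**(2/3)/128 + 225*2**(5/6)*5**(1/6)/32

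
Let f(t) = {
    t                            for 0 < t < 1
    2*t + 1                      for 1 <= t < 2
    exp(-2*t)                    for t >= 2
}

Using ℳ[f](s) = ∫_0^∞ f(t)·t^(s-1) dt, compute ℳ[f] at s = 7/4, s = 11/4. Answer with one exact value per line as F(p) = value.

F(7/4) = -72/77 + 2**(1/4)*uppergamma(7/4, 4)/4 + 312*2**(3/4)/77
F(11/4) = -104/165 + 2**(1/4)*uppergamma(11/4, 4)/8 + 944*2**(3/4)/165

treat the 3 regions marked off by 1, 2 separately and sum
∫ over [0, 1) of t·t^(s-1) joins the sum
segment 1 to 2 holds (2*t + 1); add its integral
segment 2 to ∞ holds exp(-2*t); add its integral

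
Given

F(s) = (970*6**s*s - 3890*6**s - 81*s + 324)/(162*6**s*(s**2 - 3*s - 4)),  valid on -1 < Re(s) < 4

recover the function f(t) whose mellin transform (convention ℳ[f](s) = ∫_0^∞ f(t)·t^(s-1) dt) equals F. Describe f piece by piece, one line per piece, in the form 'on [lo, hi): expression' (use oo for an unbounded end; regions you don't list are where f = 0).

reversing the common scale on t: t on [0, 1/2); 2*t on [1/2, 3); t**(-4) on [3, ∞)
breakpoints 1/6, 1: one integral from each of the 3 segments
for t in [0, 1/6): the term is ∫ 3*t·t^(s-1)
segment 1/6 to 1 holds 6*t; add its integral
between 1 and ∞ the integrand is 1/(81*t**4)·t^(s-1)

on [0, 1/6): 3*t
on [1/6, 1): 6*t
on [1, oo): 1/(81*t**4)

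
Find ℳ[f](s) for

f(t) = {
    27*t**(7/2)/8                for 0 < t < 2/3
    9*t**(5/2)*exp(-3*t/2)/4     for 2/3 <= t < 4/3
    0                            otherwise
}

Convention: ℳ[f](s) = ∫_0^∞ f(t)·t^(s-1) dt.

invert the shared t-power to get 27*t**3/8 on [0, 2/3); 9*t**2*exp(-3*t/2)/4 on [2/3, 4/3)
invert the common scale on t to get t**3 on [0, 1); t**2*exp(-t) on [1, 2)
back out the shared t-power: t on [0, 1); exp(-t) on [1, 2)
split f at 2/3: ℳ[f](s) collects 2 kernel integrals
piece [0, 2/3): integrate 27*t**(7/2)/8 against the kernel
between 2/3 and 4/3 the integrand is 9*t**(5/2)*exp(-3*t/2)/4·t^(s-1)

(2/3)**(s + 1/2)*((2*s + 7)*uppergamma(s + 5/2, 1) - (2*s + 7)*uppergamma(s + 5/2, 2) + 2)/(2*s + 7)
  Re(s) > -7/2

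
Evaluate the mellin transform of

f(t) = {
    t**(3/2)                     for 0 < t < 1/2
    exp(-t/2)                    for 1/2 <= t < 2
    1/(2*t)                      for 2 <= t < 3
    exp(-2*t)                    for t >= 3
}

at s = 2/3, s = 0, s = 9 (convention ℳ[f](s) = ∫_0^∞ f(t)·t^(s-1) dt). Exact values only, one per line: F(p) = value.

split f at 1/2, 2, 3: ℳ[f](s) collects 4 kernel integrals
on [0, 1/2) integrate f = t**(3/2) against the kernel
piece [1/2, 2): integrate exp(-t/2) against the kernel
[2, 3) adds the kernel integral of 1/(2*t)
the [3, ∞) slice contributes ∫ exp(-2*t)·t^(s-1) dt

F(2/3) = -3**(2/3)/2 - 2**(2/3)*uppergamma(2/3, 1) + 2**(1/3)*uppergamma(2/3, 6)/2 + 3*2**(5/6)/52 + 3*2**(2/3)/4 + 2**(2/3)*uppergamma(2/3, 1/4)
F(0) = Ei(-1) - Ei(-6) + 1/12 + sqrt(2)/6 - Ei(-1/4)
F(9) = -56115712*exp(-1) + sqrt(2)/21504 + 107667*exp(-6)/4 + 6305/16 + 3392923553*exp(-1/4)/128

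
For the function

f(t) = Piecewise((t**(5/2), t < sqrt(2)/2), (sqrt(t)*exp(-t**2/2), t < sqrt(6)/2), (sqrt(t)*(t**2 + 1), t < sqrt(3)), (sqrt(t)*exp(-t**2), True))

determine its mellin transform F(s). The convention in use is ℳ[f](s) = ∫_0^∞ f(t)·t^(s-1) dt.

2**(-s/2 - 5/4)*(2**(s/2 + 1/4)*(2*s + 1)*(2*s + 5)*uppergamma(s/2 + 1/4, 3) + 2**(s + 1/2)*(2*s + 1)*(2*s + 5)*uppergamma(s/2 + 1/4, 1/4) - 2**(s + 1/2)*(2*s + 1)*(2*s + 5)*uppergamma(s/2 + 1/4, 3/4) + 3**(s/2 + 1/4)*(-20*s - 10) - 16*3**(s/2 + 1/4) + 6**(s/2 + 1/4)*(32*s + 16) + 16*6**(s/2 + 1/4) + 4*s + 2)/((2*s + 1)*(2*s + 5))
  Re(s) > -5/2

reversing the shared t-power: t**2 on [0, sqrt(2)/2); exp(-t**2/2) on [sqrt(2)/2, sqrt(6)/2); t**2 + 1 on [sqrt(6)/2, sqrt(3)); …
remove the power substitution first: t on [0, 1/2); exp(-t/2) on [1/2, 3/2); t + 1 on [3/2, 3); …
decompose at sqrt(2)/2, sqrt(6)/2, sqrt(3); ℳ[f](s) sums the 4 pieces' integrals
on [0, sqrt(2)/2): add ∫ t**(5/2)·t^(s-1) dt
between sqrt(2)/2 and sqrt(6)/2 the integrand is sqrt(t)*exp(-t**2/2)·t^(s-1)
[sqrt(6)/2, sqrt(3)) adds the kernel integral of sqrt(t)*(t**2 + 1)
∫ over [sqrt(3), ∞) of sqrt(t)*exp(-t**2)·t^(s-1) joins the sum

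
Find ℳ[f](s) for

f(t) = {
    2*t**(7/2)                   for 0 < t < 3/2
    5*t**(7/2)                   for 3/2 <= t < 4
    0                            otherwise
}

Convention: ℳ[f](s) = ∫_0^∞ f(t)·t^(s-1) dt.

the 2 pieces separated at 3/2 each add one integral
∫ 2*t**(7/2)·t^(s-1) over [0, 3/2)
segment [3/2, 4) carries 5*t**(7/2); integrate it

2*(-3*(3/2)**(s + 7/2) + 5*4**(s + 7/2))/(2*s + 7)
  Re(s) > -7/2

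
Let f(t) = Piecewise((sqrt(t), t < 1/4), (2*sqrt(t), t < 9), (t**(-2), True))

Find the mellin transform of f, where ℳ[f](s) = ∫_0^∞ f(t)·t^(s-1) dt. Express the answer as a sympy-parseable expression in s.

strip the power substitution: t on [0, 1/2); 2*t on [1/2, 3); t**(-4) on [3, ∞)
the 3 pieces separated at 1/4, 9 each add one integral
∫ over [0, 1/4) of sqrt(t)·t^(s-1) joins the sum
on [1/4, 9) integrate f = 2*sqrt(t) against the kernel
[9, ∞) adds the kernel integral of t**(-2)

(-36**s*(2*s + 1) + 972*6**(2*s)*(s - 2) - 81*s + 162)/(81*4**s*(s - 2)*(2*s + 1))
  -1/2 < Re(s) < 2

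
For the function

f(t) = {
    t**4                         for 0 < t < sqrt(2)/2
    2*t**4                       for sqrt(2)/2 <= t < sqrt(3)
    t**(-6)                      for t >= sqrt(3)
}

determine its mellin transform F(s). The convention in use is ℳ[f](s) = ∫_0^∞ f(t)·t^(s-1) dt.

remove the shared t-power first: t**2 on [0, sqrt(2)/2); 2*t**2 on [sqrt(2)/2, sqrt(3)); t**(-8) on [sqrt(3), ∞)
remove the power substitution first: t on [0, 1/2); 2*t on [1/2, 3); t**(-4) on [3, ∞)
f breaks at sqrt(2)/2, sqrt(3) into 3 integrals to sum
[0, sqrt(2)/2) adds the kernel integral of t**4
segment [sqrt(2)/2, sqrt(3)) carries 2*t**4; integrate it
over [sqrt(3), ∞), the kernel integral of t**(-6) enters the sum

(1940*6**(s/2)*s - 11680*6**(s/2) - 27*s + 162)/(108*2**(s/2)*(s**2 - 2*s - 24))
  -4 < Re(s) < 6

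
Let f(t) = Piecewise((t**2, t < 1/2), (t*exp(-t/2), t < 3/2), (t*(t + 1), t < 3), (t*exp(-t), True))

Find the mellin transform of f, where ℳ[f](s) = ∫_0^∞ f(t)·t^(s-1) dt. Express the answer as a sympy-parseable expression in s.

back out the shared t-power: t on [0, 1/2); exp(-t/2) on [1/2, 3/2); t + 1 on [3/2, 3); …
linearity at 1/2, 3/2, 3 turns ℳ[f](s) into 4 summed integrals
between 0 and 1/2 the integrand is t**2·t^(s-1)
for t in [1/2, 3/2): the term is ∫ t*exp(-t/2)·t^(s-1)
for t in [3/2, 3): the term is ∫ t*(t + 1)·t^(s-1)
segment 3 to ∞ holds t*exp(-t); add its integral

(8*2**(2*s)*(s + 1)*(s + 2)*uppergamma(s + 1, 1/4) - 8*2**(2*s)*(s + 1)*(s + 2)*uppergamma(s + 1, 3/4) + 4*2**s*(s + 1)*(s + 2)*uppergamma(s + 1, 3) - 15*3**s*(s + 1) - 6*3**s + 48*6**s*(s + 1) + 12*6**s + s + 1)/(4*2**s*(s + 1)*(s + 2))
  Re(s) > -2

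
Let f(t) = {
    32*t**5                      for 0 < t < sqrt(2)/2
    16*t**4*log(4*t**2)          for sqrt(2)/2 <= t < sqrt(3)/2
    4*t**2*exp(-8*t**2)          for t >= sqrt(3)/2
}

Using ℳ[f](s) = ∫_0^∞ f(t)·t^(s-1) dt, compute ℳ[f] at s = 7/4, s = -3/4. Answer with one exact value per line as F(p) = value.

F(7/4) = -72*2**(1/4)*3**(7/8)/529 - 8*2**(1/8)*log(2)/23 + 2**(3/8)*uppergamma(15/8, 6)/32 + 64*2**(1/8)/529 + 8*2**(5/8)/27 + 9*2**(1/4)*3**(7/8)*log(3)/23
F(-3/4) = -96*2**(3/4)*3**(5/8)/169 - 16*2**(3/8)*log(2)/13 + 2**(1/8)*uppergamma(5/8, 6)/2 + 128*2**(3/8)/169 + 16*2**(7/8)/17 + 12*2**(3/4)*3**(5/8)*log(3)/13

invert the common scale on t to get t**5 on [0, sqrt(2)); t**4*log(t**2) on [sqrt(2), sqrt(3)); t**2*exp(-2*t**2) on [sqrt(3), ∞)
strip the power substitution: t**(5/2) on [0, 2); t**2*log(t) on [2, 3); t*exp(-2*t) on [3, ∞)
remove the shared t-power first: t**(3/2) on [0, 2); t*log(t) on [2, 3); exp(-2*t) on [3, ∞)
linearity at sqrt(2)/2, sqrt(3)/2 turns ℳ[f](s) into 3 summed integrals
the [0, sqrt(2)/2) slice contributes ∫ 32*t**5·t^(s-1) dt
∫ 16*t**4*log(4*t**2)·t^(s-1) over [sqrt(2)/2, sqrt(3)/2)
on [sqrt(3)/2, ∞): add ∫ 4*t**2*exp(-8*t**2)·t^(s-1) dt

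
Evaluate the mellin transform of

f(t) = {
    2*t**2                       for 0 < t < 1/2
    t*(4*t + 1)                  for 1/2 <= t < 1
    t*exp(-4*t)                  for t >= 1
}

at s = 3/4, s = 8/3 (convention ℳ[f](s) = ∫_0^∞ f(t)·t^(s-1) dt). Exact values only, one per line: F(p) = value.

strip the shared t-power: 2*t on [0, 1/2); 4*t + 1 on [1/2, 1); exp(-4*t) on [1, ∞)
reversing the common scale on t: t on [0, 1); 2*t + 1 on [1, 2); exp(-2*t) on [2, ∞)
cuts at 1/2, 1: linearity sums the 3 kernel integrals
piece [0, 1/2): integrate 2*t**2 against the kernel
between 1/2 and 1 the integrand is t*(4*t + 1)·t^(s-1)
piece [1, ∞): integrate t*exp(-4*t) against the kernel

F(3/4) = -18*2**(1/4)/77 + sqrt(2)*uppergamma(7/4, 4)/16 + 156/77
F(8/3) = -75*2**(1/3)/2464 + 2**(2/3)*uppergamma(11/3, 4)/256 + 87/77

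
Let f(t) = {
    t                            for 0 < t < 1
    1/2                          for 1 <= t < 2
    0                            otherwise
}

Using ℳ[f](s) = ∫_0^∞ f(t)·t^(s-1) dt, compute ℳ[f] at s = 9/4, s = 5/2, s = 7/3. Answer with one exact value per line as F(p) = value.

split f at 1: ℳ[f](s) collects 2 kernel integrals
on [0, 1) integrate f = t against the kernel
the [1, 2) slice contributes ∫ 1/2·t^(s-1) dt

F(9/4) = 10/117 + 8*2**(1/4)/9
F(5/2) = 3/35 + 4*sqrt(2)/5
F(7/3) = 3/35 + 6*2**(1/3)/7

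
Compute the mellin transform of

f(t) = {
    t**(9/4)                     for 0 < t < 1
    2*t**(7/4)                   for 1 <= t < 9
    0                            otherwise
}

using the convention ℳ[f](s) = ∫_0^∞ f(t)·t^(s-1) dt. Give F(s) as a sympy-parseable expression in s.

the shared t-power comes off first: t**(5/4) on [0, 1); 2*t**(3/4) on [1, 9)
the power substitution comes off first: t**(5/2) on [0, 1); 2*t**(3/2) on [1, 3)
undo the shared t-power: t**(3/2) on [0, 1); 2*sqrt(t) on [1, 3)
linearity at 1 turns ℳ[f](s) into 2 summed integrals
for t in [0, 1): the term is ∫ t**(9/4)·t^(s-1)
for t in [1, 9): the term is ∫ 2*t**(7/4)·t^(s-1)

4*(2*3**(2*s + 7/2)*(4*s + 9) - 4*s - 11)/((4*s + 7)*(4*s + 9))
  Re(s) > -9/4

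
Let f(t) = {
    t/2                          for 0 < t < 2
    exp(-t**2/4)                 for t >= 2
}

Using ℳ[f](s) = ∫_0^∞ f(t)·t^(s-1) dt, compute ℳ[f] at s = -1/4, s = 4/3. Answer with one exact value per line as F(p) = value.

F(-1/4) = 2**(3/4)*(3*uppergamma(-1/8, 1) + 8)/12
F(4/3) = 2**(1/3)*(uppergamma(2/3, 1) + 6/7)

undo the common scale on t: t on [0, 1); exp(-t**2) on [1, ∞)
strip the power substitution: sqrt(t) on [0, 1); exp(-t) on [1, ∞)
slice at 2, transform all 2 pieces, and sum them
over [0, 2), the kernel integral of t/2 enters the sum
∫ over [2, ∞) of exp(-t**2/4)·t^(s-1) joins the sum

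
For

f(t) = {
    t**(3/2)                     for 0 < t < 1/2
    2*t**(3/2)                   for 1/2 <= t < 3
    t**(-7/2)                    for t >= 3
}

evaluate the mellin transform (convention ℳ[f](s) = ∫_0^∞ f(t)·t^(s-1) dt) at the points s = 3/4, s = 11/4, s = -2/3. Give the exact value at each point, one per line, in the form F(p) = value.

undo the shared t-power: t on [0, 1/2); 2*t on [1/2, 3); t**(-4) on [3, ∞)
along the cuts 1/2, 3, ℳ[f](s) splits into 3 integrals
for t in [0, 1/2): the term is ∫ t**(3/2)·t^(s-1)
the [1/2, 3) slice contributes ∫ 2*t**(3/2)·t^(s-1) dt
on [3, ∞) integrate f = t**(-7/2) against the kernel

F(3/4) = 2**(3/4)*(-33 + 2380*6**(1/4))/594
F(11/4) = 2**(3/4)*(-9 + 23600*6**(1/4))/1224
F(-2/3) = 2**(1/6)*(-1215 + 2431*6**(5/6))/2025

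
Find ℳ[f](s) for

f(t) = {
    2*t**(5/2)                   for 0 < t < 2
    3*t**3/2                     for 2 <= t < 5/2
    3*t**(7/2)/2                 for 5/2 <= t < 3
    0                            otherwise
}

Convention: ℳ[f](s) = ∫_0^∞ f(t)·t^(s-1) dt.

breakpoints 2, 5/2: one integral from each of the 3 segments
the [0, 2) slice contributes ∫ 2*t**(5/2)·t^(s-1) dt
on [2, 5/2) integrate f = 3*t**3/2 against the kernel
[5/2, 3) adds the kernel integral of 3*t**(7/2)/2

(8*2**(s + 5/2)*(s + 3)*(2*s + 7) - 3*2**(s + 3)*(2*s + 5)*(2*s + 7) + 6*3**(s + 7/2)*(s + 3)*(2*s + 5) + 3*(5/2)**(s + 3)*(2*s + 5)*(2*s + 7) - 6*(5/2)**(s + 7/2)*(s + 3)*(2*s + 5))/(2*(s + 3)*(2*s + 5)*(2*s + 7))
  Re(s) > -5/2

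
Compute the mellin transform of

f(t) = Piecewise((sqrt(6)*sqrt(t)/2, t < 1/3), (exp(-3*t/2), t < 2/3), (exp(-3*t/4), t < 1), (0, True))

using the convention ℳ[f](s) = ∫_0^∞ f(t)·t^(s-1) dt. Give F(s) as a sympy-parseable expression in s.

strip the common scale on t: sqrt(t) on [0, 1/2); exp(-t) on [1/2, 1); exp(-t/2) on [1, 3/2)
split f at 1/3, 2/3: ℳ[f](s) collects 3 kernel integrals
piece [0, 1/3): integrate sqrt(6)*sqrt(t)/2 against the kernel
∫ over [1/3, 2/3) of exp(-3*t/2)·t^(s-1) joins the sum
between 2/3 and 1 the integrand is exp(-3*t/4)·t^(s-1)

(2**s*(2*s + 1)*uppergamma(s, 1/2) - 2**s*(2*s + 1)*uppergamma(s, 1) + 4**s*(2*s + 1)*uppergamma(s, 1/2) - 4**s*(2*s + 1)*uppergamma(s, 3/4) + sqrt(2))/(3**s*(2*s + 1))
  Re(s) > -1/2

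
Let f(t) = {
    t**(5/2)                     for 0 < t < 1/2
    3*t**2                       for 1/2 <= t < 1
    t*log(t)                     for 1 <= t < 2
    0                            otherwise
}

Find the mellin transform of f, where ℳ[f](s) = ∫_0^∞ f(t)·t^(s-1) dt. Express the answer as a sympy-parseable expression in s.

the shared t-power comes off first: t**(3/2) on [0, 1/2); 3*t on [1/2, 1); log(t) on [1, 2)
integrate the 3 segments split at 1/2, 1, then add the results
on [0, 1/2) integrate f = t**(5/2) against the kernel
segment 1/2 to 1 holds 3*t**2; add its integral
∫ t*log(t)·t^(s-1) over [1, 2)

(-8*2**(2*s)*(s + 2)*(2*s + 5) + 12*2**s*(s + 1)**2*(2*s + 5) + 4*2**s*(s + 2)*(2*s + 5) + 8*4**s*(s + 1)*(s + 2)*(2*s + 5)*log(2) + sqrt(2)*(s + 1)**2*(s + 2) - 3*(s + 1)**2*(2*s + 5))/(4*2**s*(s + 1)**2*(s + 2)*(2*s + 5))
  Re(s) > -5/2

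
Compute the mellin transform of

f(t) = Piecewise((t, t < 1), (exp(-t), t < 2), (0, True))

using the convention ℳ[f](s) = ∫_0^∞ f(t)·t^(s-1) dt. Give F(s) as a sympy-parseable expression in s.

((s + 1)*uppergamma(s, 1) - (s + 1)*uppergamma(s, 2) + 1)/(s + 1)
  Re(s) > -1

slice at 1, transform all 2 pieces, and sum them
segment [0, 1) carries t; integrate it
between 1 and 2 the integrand is exp(-t)·t^(s-1)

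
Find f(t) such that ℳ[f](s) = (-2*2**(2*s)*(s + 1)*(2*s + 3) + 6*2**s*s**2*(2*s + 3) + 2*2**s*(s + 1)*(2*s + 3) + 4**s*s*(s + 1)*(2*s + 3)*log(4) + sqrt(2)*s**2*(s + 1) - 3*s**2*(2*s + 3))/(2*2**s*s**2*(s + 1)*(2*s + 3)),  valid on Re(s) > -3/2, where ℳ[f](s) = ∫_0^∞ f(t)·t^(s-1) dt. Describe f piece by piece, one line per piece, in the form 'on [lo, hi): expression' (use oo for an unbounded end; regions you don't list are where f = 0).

linearity at 1/2, 1 turns ℳ[f](s) into 3 summed integrals
between 0 and 1/2 the integrand is t**(3/2)·t^(s-1)
piece [1/2, 1): integrate 3*t against the kernel
for t in [1, 2): the term is ∫ log(t)·t^(s-1)

on [0, 1/2): t**(3/2)
on [1/2, 1): 3*t
on [1, 2): log(t)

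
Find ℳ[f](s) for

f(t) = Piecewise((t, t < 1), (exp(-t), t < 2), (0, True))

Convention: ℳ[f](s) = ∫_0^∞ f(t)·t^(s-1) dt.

linearity at 1 turns ℳ[f](s) into 2 summed integrals
on [0, 1): add ∫ t·t^(s-1) dt
on [1, 2) integrate f = exp(-t) against the kernel

((s + 1)*uppergamma(s, 1) - (s + 1)*uppergamma(s, 2) + 1)/(s + 1)
  Re(s) > -1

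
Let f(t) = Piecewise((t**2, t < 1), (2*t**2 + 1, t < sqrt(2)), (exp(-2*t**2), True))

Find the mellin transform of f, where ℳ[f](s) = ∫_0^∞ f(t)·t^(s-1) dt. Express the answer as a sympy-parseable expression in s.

(2**(s/2)*s*(s/2 + 1)*uppergamma(s/2, 4)/2 - 4**(s/2)*s - 4**(s/2) + 5*8**(s/2)*s/2 + 8**(s/2))/(4**(s/2)*s*(s/2 + 1))
  Re(s) > -2

remove the power substitution first: t on [0, 1); 2*t + 1 on [1, 2); exp(-2*t) on [2, ∞)
split f at 1, sqrt(2): ℳ[f](s) collects 3 kernel integrals
between 0 and 1 the integrand is t**2·t^(s-1)
segment [1, sqrt(2)) carries (2*t**2 + 1); integrate it
segment sqrt(2) to ∞ holds exp(-2*t**2); add its integral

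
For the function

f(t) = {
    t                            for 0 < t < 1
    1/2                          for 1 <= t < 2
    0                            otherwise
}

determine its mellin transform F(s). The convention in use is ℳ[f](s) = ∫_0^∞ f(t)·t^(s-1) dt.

the 2 pieces separated at 1 each add one integral
on [0, 1) integrate f = t against the kernel
piece [1, 2): integrate 1/2 against the kernel

(2**s*(s + 1) + s - 1)/(2*s*(s + 1))
  Re(s) > -1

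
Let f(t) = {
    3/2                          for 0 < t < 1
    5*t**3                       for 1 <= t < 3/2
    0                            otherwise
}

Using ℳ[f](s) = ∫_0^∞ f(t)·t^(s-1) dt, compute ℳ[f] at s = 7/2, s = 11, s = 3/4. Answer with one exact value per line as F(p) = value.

F(7/2) = -31/91 + 3645*sqrt(6)/832
F(11) = 262506239/2523136
F(3/4) = 2/3 + 9*2**(1/4)*3**(3/4)/4

treat the 2 regions marked off by 1 separately and sum
on [0, 1) integrate f = 3/2 against the kernel
the [1, 3/2) slice contributes ∫ 5*t**3·t^(s-1) dt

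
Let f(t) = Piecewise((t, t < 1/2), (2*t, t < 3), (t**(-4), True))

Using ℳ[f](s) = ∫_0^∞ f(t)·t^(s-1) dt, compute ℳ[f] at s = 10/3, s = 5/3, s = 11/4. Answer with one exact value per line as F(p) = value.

F(10/3) = 2**(2/3)*(-3 + 7880*6**(1/3))/416
F(5/3) = 2**(1/3)*(-189 + 13640*6**(2/3))/4032
F(11/4) = 2**(1/4)*(-3 + 1304*6**(3/4))/180

cuts at 1/2, 3: linearity sums the 3 kernel integrals
[0, 1/2) adds the kernel integral of t
[1/2, 3) adds the kernel integral of 2*t
over [3, ∞), the kernel integral of t**(-4) enters the sum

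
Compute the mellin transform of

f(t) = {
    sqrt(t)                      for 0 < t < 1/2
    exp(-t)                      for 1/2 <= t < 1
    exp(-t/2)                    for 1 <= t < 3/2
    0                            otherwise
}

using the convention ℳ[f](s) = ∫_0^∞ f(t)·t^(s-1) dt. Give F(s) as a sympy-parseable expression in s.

(2**s*(2*s + 1)*uppergamma(s, 1/2) - 2**s*(2*s + 1)*uppergamma(s, 1) + 4**s*(2*s + 1)*uppergamma(s, 1/2) - 4**s*(2*s + 1)*uppergamma(s, 3/4) + sqrt(2))/(2**s*(2*s + 1))
  Re(s) > -1/2

linearity at 1/2, 1 turns ℳ[f](s) into 3 summed integrals
piece [0, 1/2): integrate sqrt(t) against the kernel
on [1/2, 1): add ∫ exp(-t)·t^(s-1) dt
on [1, 3/2) integrate f = exp(-t/2) against the kernel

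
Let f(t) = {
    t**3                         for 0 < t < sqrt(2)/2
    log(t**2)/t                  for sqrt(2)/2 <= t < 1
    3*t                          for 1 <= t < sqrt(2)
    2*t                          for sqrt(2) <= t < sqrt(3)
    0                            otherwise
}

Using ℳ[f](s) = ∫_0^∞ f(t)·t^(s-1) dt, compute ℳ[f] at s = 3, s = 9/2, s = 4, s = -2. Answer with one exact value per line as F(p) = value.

peel off the shared t-power: t**2 on [0, sqrt(2)/2); log(t**2)/t**2 on [sqrt(2)/2, 1); 3 on [1, sqrt(2)); …
strip the power substitution: t on [0, 1/2); log(t)/t on [1/2, 1); 3 on [1, 2); …
f breaks at sqrt(2)/2, 1, sqrt(2) into 4 integrals to sum
segment [0, sqrt(2)/2) carries t**3; integrate it
for t in [sqrt(2)/2, 1): the term is ∫ log(t**2)/t·t^(s-1)
[1, sqrt(2)) adds the kernel integral of 3*t
[sqrt(2), sqrt(3)) adds the kernel integral of 2*t

F(3) = log(2)/4 + 217/48
F(9/2) = 2**(1/4)*(-22920*2**(3/4) + 3179 + 4620*log(2) + 47040*sqrt(2) + 105840*6**(3/4))/64680
F(4) = sqrt(2)*(-2072*sqrt(2) + 420*log(2) + 4357 + 9072*sqrt(6))/5040
F(-2) = sqrt(2)*(-6*sqrt(6) - 12*log(2) + 8 + 25*sqrt(2))/18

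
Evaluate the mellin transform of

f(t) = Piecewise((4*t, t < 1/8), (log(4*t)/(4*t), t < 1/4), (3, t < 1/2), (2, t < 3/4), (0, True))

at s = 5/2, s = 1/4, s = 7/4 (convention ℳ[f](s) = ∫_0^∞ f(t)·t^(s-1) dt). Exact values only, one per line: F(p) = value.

invert the common scale on t to get 2*t on [0, 1/4); log(2*t)/(2*t) on [1/4, 1/2); 3 on [1/2, 1); …
reversing the common scale on t: t on [0, 1/2); log(t)/t on [1/2, 1); 3 on [1, 2); …
linearity at 1/8, 1/4, 1/2 turns ℳ[f](s) into 4 summed integrals
[0, 1/8) adds the kernel integral of 4*t
piece [1/8, 1/4): integrate log(4*t)/(4*t) against the kernel
the [1/4, 1/2) slice contributes ∫ 3·t^(s-1) dt
∫ over [1/2, 3/4) of 2·t^(s-1) joins the sum

F(5/2) = sqrt(2)*(-2072*sqrt(2) + 420*log(2) + 4357 + 9072*sqrt(6))/80640
F(1/4) = 2**(1/4)*(-310*2**(1/4) - 60*log(2) + 89 + 90*sqrt(2) + 180*6**(1/4))/45
F(7/4) = 2**(3/4)*(-2420*2**(3/4) + 924*log(2) + 1295 + 1584*sqrt(2) + 2376*6**(3/4))/22176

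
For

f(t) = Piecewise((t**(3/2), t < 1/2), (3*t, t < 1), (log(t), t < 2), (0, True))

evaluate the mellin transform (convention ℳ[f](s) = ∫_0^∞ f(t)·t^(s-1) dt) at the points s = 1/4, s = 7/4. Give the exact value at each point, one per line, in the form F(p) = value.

breakpoints 1/2, 1: one integral from each of the 3 segments
between 0 and 1/2 the integrand is t**(3/2)·t^(s-1)
piece [1/2, 1): integrate 3*t against the kernel
between 1 and 2 the integrand is log(t)·t^(s-1)

F(1/4) = -111*2**(1/4)/7 - 3*2**(3/4)/5 + 4*2**(1/4)*log(2) + 92/5
F(7/4) = -1615*2**(3/4)/2548 - 3*2**(1/4)/22 + 8*2**(3/4)*log(2)/7 + 764/539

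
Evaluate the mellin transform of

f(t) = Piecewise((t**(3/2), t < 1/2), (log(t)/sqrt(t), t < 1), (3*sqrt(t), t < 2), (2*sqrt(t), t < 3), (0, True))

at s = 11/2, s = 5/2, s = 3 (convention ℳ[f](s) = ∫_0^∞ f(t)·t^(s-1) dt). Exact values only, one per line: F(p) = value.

F(11/2) = log(2)/160 + 17010271/67200
F(5/2) = log(2)/8 + 3743/192
F(3) = sqrt(2)*(-12816*sqrt(2) + 1260*log(2) + 58279 + 194400*sqrt(6))/25200

remove the shared t-power first: t on [0, 1/2); log(t)/t on [1/2, 1); 3 on [1, 2); …
linearity at 1/2, 1, 2 turns ℳ[f](s) into 4 summed integrals
for t in [0, 1/2): the term is ∫ t**(3/2)·t^(s-1)
the [1/2, 1) slice contributes ∫ log(t)/sqrt(t)·t^(s-1) dt
∫ 3*sqrt(t)·t^(s-1) over [1, 2)
the [2, 3) slice contributes ∫ 2*sqrt(t)·t^(s-1) dt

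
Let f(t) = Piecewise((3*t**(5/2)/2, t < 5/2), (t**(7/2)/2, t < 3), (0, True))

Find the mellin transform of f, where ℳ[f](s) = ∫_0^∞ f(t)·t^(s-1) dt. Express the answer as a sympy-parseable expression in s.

along the cuts 5/2, ℳ[f](s) splits into 2 integrals
over [0, 5/2), the kernel integral of 3*t**(5/2)/2 enters the sum
segment [5/2, 3) carries t**(7/2)/2; integrate it

(3**(s + 7/2)*(2*s + 5) + 3*(5/2)**(s + 5/2)*(2*s + 7) - (5/2)**(s + 7/2)*(2*s + 5))/((2*s + 5)*(2*s + 7))
  Re(s) > -5/2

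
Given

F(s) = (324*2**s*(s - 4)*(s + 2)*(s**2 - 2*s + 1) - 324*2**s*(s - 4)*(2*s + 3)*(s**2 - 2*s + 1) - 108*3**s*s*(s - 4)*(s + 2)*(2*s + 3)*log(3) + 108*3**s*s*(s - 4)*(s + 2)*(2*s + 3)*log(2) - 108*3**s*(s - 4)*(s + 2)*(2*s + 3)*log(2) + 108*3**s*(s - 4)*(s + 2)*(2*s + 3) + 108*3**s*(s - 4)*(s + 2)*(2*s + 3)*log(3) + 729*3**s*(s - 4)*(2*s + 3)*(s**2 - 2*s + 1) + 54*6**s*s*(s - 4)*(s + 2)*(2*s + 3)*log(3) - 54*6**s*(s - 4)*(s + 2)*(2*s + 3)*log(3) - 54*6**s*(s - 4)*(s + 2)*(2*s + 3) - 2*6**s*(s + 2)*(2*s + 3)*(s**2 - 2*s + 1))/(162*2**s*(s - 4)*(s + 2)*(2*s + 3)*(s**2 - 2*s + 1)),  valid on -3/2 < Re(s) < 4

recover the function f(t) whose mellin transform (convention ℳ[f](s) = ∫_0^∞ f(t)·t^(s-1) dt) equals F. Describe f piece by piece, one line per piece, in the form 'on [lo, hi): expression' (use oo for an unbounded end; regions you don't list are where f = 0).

on [0, 1): t**(3/2)
on [1, 3/2): 2*t**2
on [3/2, 3): log(t)/t
on [3, oo): t**(-4)

slice at 1, 3/2, 3, transform all 4 pieces, and sum them
piece [0, 1): integrate t**(3/2) against the kernel
segment 1 to 3/2 holds 2*t**2; add its integral
between 3/2 and 3 the integrand is log(t)/t·t^(s-1)
over [3, ∞), the kernel integral of t**(-4) enters the sum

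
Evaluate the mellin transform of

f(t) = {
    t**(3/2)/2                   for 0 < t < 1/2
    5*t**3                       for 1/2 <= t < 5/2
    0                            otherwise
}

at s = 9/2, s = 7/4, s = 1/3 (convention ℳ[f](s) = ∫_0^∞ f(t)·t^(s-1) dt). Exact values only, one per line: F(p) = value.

F(9/2) = -sqrt(2)/384 + 1/768 + 78125*sqrt(10)/384
F(7/4) = 2**(1/4)*(-65 + 19*sqrt(2) + 40625*5**(3/4))/1976
F(1/3) = -3*2**(2/3)/32 + 3*2**(1/6)/44 + 375*2**(2/3)*5**(1/3)/32

linearity at 1/2 turns ℳ[f](s) into 2 summed integrals
segment 0 to 1/2 holds t**(3/2)/2; add its integral
over [1/2, 5/2), the kernel integral of 5*t**3 enters the sum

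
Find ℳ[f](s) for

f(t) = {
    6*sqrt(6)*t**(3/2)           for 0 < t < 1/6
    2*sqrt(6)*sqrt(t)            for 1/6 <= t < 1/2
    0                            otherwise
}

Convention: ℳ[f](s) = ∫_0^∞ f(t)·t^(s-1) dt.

strip the common scale on t: 3*sqrt(3)*t**(3/2) on [0, 1/3); 2*sqrt(3)*sqrt(t) on [1/3, 1)
remove the common scale on t first: t**(3/2) on [0, 1); 2*sqrt(t) on [1, 3)
linearity at 1/6 turns ℳ[f](s) into 2 summed integrals
piece [0, 1/6): integrate 6*sqrt(6)*t**(3/2) against the kernel
[1/6, 1/2) adds the kernel integral of 2*sqrt(6)*sqrt(t)

(4*sqrt(3)*3**s*(2*s + 3) - 4*s - 10)/(6**s*(2*s + 1)*(2*s + 3))
  Re(s) > -3/2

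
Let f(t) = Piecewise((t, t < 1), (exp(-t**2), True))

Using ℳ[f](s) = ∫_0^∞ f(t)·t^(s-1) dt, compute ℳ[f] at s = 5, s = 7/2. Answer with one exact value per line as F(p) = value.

back out the power substitution: sqrt(t) on [0, 1); exp(-t) on [1, ∞)
treat the 2 regions marked off by 1 separately and sum
on [0, 1): add ∫ t·t^(s-1) dt
the [1, ∞) slice contributes ∫ exp(-t**2)·t^(s-1) dt

F(5) = (E*(9*sqrt(pi)*erfc(1) + 4) + 30)*exp(-1)/24
F(7/2) = 2/9 + uppergamma(7/4, 1)/2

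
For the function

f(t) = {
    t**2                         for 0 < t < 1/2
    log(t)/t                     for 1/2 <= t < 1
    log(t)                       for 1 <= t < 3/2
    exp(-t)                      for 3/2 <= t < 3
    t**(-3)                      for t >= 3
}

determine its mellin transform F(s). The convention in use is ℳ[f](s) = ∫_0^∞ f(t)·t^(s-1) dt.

along the cuts 1/2, 1, 3/2, 3, ℳ[f](s) splits into 5 integrals
over [0, 1/2), the kernel integral of t**2 enters the sum
the [1/2, 1) slice contributes ∫ log(t)/t·t^(s-1) dt
[1, 3/2) adds the kernel integral of log(t)
between 3/2 and 3 the integrand is exp(-t)·t^(s-1)
segment [3, ∞) carries t**(-3); integrate it

(108*2**s*s**2*(s - 3)*(s + 2)*(s**2 - 2*s + 1)*uppergamma(s, 3/2) - 108*2**s*s**2*(s - 3)*(s + 2)*(s**2 - 2*s + 1)*uppergamma(s, 3) - 108*2**s*s**2*(s - 3)*(s + 2) + 108*2**s*(s - 3)*(s + 2)*(s**2 - 2*s + 1) - 108*3**s*s*(s - 3)*(s + 2)*(s**2 - 2*s + 1)*log(2) + 108*3**s*s*(s - 3)*(s + 2)*(s**2 - 2*s + 1)*log(3) - 108*3**s*(s - 3)*(s + 2)*(s**2 - 2*s + 1) - 4*6**s*s**2*(s + 2)*(s**2 - 2*s + 1) + 216*s**3*(s - 3)*(s + 2)*log(2) - 216*s**2*(s - 3)*(s + 2)*log(2) + 216*s**2*(s - 3)*(s + 2) + 27*s**2*(s - 3)*(s**2 - 2*s + 1))/(108*2**s*s**2*(s - 3)*(s + 2)*(s**2 - 2*s + 1))
  -2 < Re(s) < 3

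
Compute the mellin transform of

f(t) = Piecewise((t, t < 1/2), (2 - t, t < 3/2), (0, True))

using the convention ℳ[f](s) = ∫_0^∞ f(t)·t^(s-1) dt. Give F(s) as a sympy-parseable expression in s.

along the cuts 1/2, ℳ[f](s) splits into 2 integrals
between 0 and 1/2 the integrand is t·t^(s-1)
on [1/2, 3/2): add ∫ (2 - t)·t^(s-1) dt

(3**s*s + 4*3**s - 2*s - 4)/(2*2**s*s*(s + 1))
  Re(s) > -1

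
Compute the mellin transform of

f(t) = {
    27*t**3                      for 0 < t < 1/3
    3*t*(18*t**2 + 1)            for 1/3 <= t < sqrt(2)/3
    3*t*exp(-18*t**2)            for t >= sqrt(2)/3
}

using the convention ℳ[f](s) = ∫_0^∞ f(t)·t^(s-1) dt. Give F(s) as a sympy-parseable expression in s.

back out the common scale on t: t**3 on [0, 1); t*(2*t**2 + 1) on [1, sqrt(2)); t*exp(-2*t**2) on [sqrt(2), ∞)
the power substitution comes off first: t**(3/2) on [0, 1); sqrt(t)*(2*t + 1) on [1, 2); sqrt(t)*exp(-2*t) on [2, ∞)
reversing the shared t-power: t on [0, 1); 2*t + 1 on [1, 2); exp(-2*t) on [2, ∞)
split f at 1/3, sqrt(2)/3: ℳ[f](s) collects 3 kernel integrals
over [0, 1/3), the kernel integral of 27*t**3 enters the sum
piece [1/3, sqrt(2)/3): integrate 3*t*(18*t**2 + 1) against the kernel
on [sqrt(2)/3, ∞): add ∫ 3*t*exp(-18*t**2)·t^(s-1) dt

(-8*2**s*(s + 1) - 8*2**s + 2**(s/2 + 1/2)*(s + 1)*(s + 3)*uppergamma(s/2 + 1/2, 4) + 20*2**(3*s/2 + 1/2)*(s + 1) + 8*2**(3*s/2 + 1/2))/(4*6**s*(s + 1)*(s + 3))
  Re(s) > -3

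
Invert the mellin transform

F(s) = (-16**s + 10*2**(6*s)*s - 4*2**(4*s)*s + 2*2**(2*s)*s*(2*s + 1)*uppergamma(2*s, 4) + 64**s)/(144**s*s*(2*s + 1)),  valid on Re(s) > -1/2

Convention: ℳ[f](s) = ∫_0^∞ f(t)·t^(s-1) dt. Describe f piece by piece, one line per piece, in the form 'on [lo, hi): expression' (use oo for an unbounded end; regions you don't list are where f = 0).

strip the power substitution: 3*t on [0, 1/3); 6*t + 1 on [1/3, 2/3); exp(-6*t) on [2/3, ∞)
strip the common scale on t: t on [0, 1); 2*t + 1 on [1, 2); exp(-2*t) on [2, ∞)
treat the 3 regions marked off by 1/9, 4/9 separately and sum
over [0, 1/9), the kernel integral of 3*sqrt(t) enters the sum
[1/9, 4/9) adds the kernel integral of (6*sqrt(t) + 1)
segment 4/9 to ∞ holds exp(-6*sqrt(t)); add its integral

on [0, 1/9): 3*sqrt(t)
on [1/9, 4/9): 6*sqrt(t) + 1
on [4/9, oo): exp(-6*sqrt(t))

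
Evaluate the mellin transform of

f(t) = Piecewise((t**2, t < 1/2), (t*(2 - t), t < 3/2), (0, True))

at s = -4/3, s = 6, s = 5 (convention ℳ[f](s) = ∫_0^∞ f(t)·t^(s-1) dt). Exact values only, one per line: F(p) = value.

F(-4/3) = 2**(1/3)*(30 - 11*3**(2/3))/4
F(6) = 24039/14336
F(5) = 3637/2688

undo the shared t-power: t on [0, 1/2); 2 - t on [1/2, 3/2)
split f at 1/2: ℳ[f](s) collects 2 kernel integrals
∫ t**2·t^(s-1) over [0, 1/2)
for t in [1/2, 3/2): the term is ∫ t*(2 - t)·t^(s-1)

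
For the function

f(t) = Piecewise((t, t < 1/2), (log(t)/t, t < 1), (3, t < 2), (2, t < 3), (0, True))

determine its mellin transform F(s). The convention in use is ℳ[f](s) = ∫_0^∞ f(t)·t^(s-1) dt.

(2*2**(2*s)*(s + 1)*(s**2 - 2*s + 1) - 2*2**s*s*(s + 1) - 6*2**s*(s + 1)*(s**2 - 2*s + 1) + 4*6**s*(s + 1)*(s**2 - 2*s + 1) + 4*s**2*(s + 1)*log(2) - 4*s*(s + 1)*log(2) + 4*s*(s + 1) + s*(s**2 - 2*s + 1))/(2*2**s*s*(s + 1)*(s**2 - 2*s + 1))
  Re(s) > -1

linearity at 1/2, 1, 2 turns ℳ[f](s) into 4 summed integrals
[0, 1/2) adds the kernel integral of t
segment [1/2, 1) carries log(t)/t; integrate it
between 1 and 2 the integrand is 3·t^(s-1)
segment [2, 3) carries 2; integrate it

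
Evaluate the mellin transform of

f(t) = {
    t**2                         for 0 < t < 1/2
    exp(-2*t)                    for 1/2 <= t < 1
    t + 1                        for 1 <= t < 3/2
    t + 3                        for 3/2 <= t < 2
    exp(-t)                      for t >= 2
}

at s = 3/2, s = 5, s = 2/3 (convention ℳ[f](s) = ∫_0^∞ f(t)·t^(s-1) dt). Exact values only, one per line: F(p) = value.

F(3/2) = sqrt(2)*(210*E + 210*sqrt(2)*(-1 + sqrt(pi)*exp(2)*erfc(sqrt(2)) + 2*sqrt(2)) + (-840*sqrt(3) - 448*sqrt(2) - 105*sqrt(pi)*erfc(sqrt(2)) + 105*sqrt(pi)*erfc(1) + 4719)*exp(2))*exp(-2)/840
F(5) = (9100*E + 729120 + 118557*exp(2))*exp(-2)/4480
F(2/3) = 2**(1/3)*(-480*3**(2/3) - 336*2**(2/3) - 160*uppergamma(2/3, 2) + 15 + 160*2**(2/3)*uppergamma(2/3, 2) + 160*uppergamma(2/3, 1) + 1824*2**(1/3))/320

f breaks at 1/2, 1, 3/2, 2 into 5 integrals to sum
∫ t**2·t^(s-1) over [0, 1/2)
∫ over [1/2, 1) of exp(-2*t)·t^(s-1) joins the sum
between 1 and 3/2 the integrand is (t + 1)·t^(s-1)
segment [3/2, 2) carries (t + 3); integrate it
on [2, ∞): add ∫ exp(-t)·t^(s-1) dt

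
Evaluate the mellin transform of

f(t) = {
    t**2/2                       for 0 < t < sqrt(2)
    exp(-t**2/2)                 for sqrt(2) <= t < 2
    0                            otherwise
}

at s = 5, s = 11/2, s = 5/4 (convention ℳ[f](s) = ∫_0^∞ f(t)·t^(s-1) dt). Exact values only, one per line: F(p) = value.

F(5) = sqrt(2)*(-98*sqrt(2) + (-21*sqrt(pi)*erfc(sqrt(2)) + 21*sqrt(pi)*erfc(1) + 8)*exp(2) + 70*E)*exp(-2)/14
F(11/2) = 2*2**(3/4)*(-uppergamma(11/4, 2) + 4/15 + uppergamma(11/4, 1))
F(5/4) = 2**(5/8)*(-13*uppergamma(5/8, 2) + 13*uppergamma(5/8, 1) + 8)/26

reversing the power substitution: t/2 on [0, 2); exp(-t/2) on [2, 4)
the common scale on t comes off first: t on [0, 1); exp(-t) on [1, 2)
summing 2 kernel integrals split by sqrt(2) yields ℳ[f](s)
over [0, sqrt(2)), the kernel integral of t**2/2 enters the sum
on [sqrt(2), 2): add ∫ exp(-t**2/2)·t^(s-1) dt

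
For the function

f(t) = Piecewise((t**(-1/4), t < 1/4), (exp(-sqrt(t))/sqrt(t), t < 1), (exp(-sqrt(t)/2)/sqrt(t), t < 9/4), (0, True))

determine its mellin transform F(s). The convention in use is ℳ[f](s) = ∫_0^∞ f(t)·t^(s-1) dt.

remove the power substitution first: 1/sqrt(t) on [0, 1/2); exp(-t)/t on [1/2, 1); exp(-t/2)/t on [1, 3/2)
the shared t-power comes off first: sqrt(t) on [0, 1/2); exp(-t) on [1/2, 1); exp(-t/2) on [1, 3/2)
f breaks at 1/4, 1 into 3 integrals to sum
for t in [0, 1/4): the term is ∫ t**(-1/4)·t^(s-1)
piece [1/4, 1): integrate exp(-sqrt(t))/sqrt(t) against the kernel
piece [1, 9/4): integrate exp(-sqrt(t)/2)/sqrt(t) against the kernel

(16**s*(4*s - 1)*uppergamma(2*s - 1, 1/2) - 16**s*(4*s - 1)*uppergamma(2*s - 1, 3/4) + 2**(2*s + 1)*(4*s - 1)*uppergamma(2*s - 1, 1/2) - 2**(2*s + 1)*(4*s - 1)*uppergamma(2*s - 1, 1) + 4*sqrt(2))/(4**s*(4*s - 1))
  Re(s) > 1/4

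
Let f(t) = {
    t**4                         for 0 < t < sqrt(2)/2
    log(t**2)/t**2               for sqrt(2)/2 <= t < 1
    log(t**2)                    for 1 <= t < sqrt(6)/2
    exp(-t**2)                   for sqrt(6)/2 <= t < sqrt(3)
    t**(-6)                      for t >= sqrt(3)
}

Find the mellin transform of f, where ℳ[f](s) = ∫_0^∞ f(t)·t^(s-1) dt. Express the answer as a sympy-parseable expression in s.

reversing the power substitution: t**2 on [0, 1/2); log(t)/t on [1/2, 1); log(t) on [1, 3/2); …
f breaks at sqrt(2)/2, 1, sqrt(6)/2, sqrt(3) into 5 integrals to sum
between 0 and sqrt(2)/2 the integrand is t**4·t^(s-1)
on [sqrt(2)/2, 1): add ∫ log(t**2)/t**2·t^(s-1) dt
segment 1 to sqrt(6)/2 holds log(t**2); add its integral
over [sqrt(6)/2, sqrt(3)), the kernel integral of exp(-t**2) enters the sum
piece [sqrt(3), ∞): integrate t**(-6) against the kernel

(27*2**(s/2)*s**2*(s/2 - 3)*(s/2 + 2)*(s**2/4 - s + 1)*uppergamma(s/2, 3/2) - 27*2**(s/2)*s**2*(s/2 - 3)*(s/2 + 2)*(s**2/4 - s + 1)*uppergamma(s/2, 3) - 27*2**(s/2)*s**2*(s/2 - 3)*(s/2 + 2) + 108*2**(s/2)*(s/2 - 3)*(s/2 + 2)*(s**2/4 - s + 1) - 54*3**(s/2)*s*(s/2 - 3)*(s/2 + 2)*(s**2/4 - s + 1)*log(2) + 54*3**(s/2)*s*(s/2 - 3)*(s/2 + 2)*(s**2/4 - s + 1)*log(3) - 108*3**(s/2)*(s/2 - 3)*(s/2 + 2)*(s**2/4 - s + 1) - 6**(s/2)*s**2*(s/2 + 2)*(s**2/4 - s + 1) + 27*s**3*(s/2 - 3)*(s/2 + 2)*log(2) - 54*s**2*(s/2 - 3)*(s/2 + 2)*log(2) + 54*s**2*(s/2 - 3)*(s/2 + 2) + 27*s**2*(s/2 - 3)*(s**2/4 - s + 1)/4)/(54*2**(s/2)*s**2*(s/2 - 3)*(s/2 + 2)*(s**2/4 - s + 1))
  -4 < Re(s) < 6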